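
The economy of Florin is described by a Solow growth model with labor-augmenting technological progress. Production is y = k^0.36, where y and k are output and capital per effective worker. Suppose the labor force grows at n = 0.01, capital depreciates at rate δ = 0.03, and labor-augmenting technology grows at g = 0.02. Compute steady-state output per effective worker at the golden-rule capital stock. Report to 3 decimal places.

Capital per effective worker breaks even when investment replaces (n + g + δ)·k; here n + g + δ = 0.06.
Setting f'(k) = n+g+δ gives 0.36·k^(0.36−1) = 0.06, hence k_gold = (0.36/0.06)^(1/0.64) ≈ 16.4385.
Output: y_gold = k_gold^0.36 = 16.4385^0.36 ≈ 2.7397.

y_gold ≈ 2.740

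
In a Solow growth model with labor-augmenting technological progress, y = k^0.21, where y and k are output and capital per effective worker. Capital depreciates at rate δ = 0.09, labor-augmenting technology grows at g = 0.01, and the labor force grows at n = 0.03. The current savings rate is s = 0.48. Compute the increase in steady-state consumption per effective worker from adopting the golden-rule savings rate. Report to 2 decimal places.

Capital per effective worker breaks even when investment replaces (n + g + δ)·k; here n + g + δ = 0.13.
Current steady state (s = 0.48): k* = (0.48/0.13)^(1/0.79) ≈ 5.2251, y* = 5.2251^0.21 ≈ 1.4151, c* = (1−0.48)·1.4151 ≈ 0.7359.
Golden rule sets MPK = n+g+δ: 0.21·k^(0.21−1) = 0.13, so k_gold = (0.21/0.13)^(1/0.79) ≈ 1.8350.
y_gold = 1.8350^0.21 ≈ 1.1360, c_gold = y_gold − 0.13·k_gold ≈ 0.8974.
Gain: Δc = 0.8974 − 0.7359 ≈ 0.1615.

Δc ≈ 0.16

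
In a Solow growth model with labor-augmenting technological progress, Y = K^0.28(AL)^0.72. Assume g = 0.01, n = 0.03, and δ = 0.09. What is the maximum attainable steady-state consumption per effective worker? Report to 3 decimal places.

c_gold ≈ 0.970

Break-even investment rate: n + g + δ = 0.03 + 0.01 + 0.09 = 0.13.
At the golden rule the marginal product of capital equals n+g+δ: 0.28·k^(0.28−1) = 0.13. Solving, k_gold = (0.28/0.13)^(1/0.72) ≈ 2.9027.
y_gold = 2.9027^0.28 ≈ 1.3477.
c_gold = y_gold − (n+g+δ)·k_gold = 1.3477 − 0.13·2.9027 ≈ 0.9703.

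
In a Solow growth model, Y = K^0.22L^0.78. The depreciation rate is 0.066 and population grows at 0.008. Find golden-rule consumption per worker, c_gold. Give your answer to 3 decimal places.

The effective depreciation rate is n + δ = 0.008 + 0.066 = 0.074.
Golden rule sets MPK = n+δ: 0.22·k^(0.22−1) = 0.074, so k_gold = (0.22/0.074)^(1/0.78) ≈ 4.0425.
y_gold = 4.0425^0.22 ≈ 1.3598.
c_gold = y_gold − (n+δ)·k_gold = 1.3598 − 0.074·4.0425 ≈ 1.0606.

c_gold ≈ 1.061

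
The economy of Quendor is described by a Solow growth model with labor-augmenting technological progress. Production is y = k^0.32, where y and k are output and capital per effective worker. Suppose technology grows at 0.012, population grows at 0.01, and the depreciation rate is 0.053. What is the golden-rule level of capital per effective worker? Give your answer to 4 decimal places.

The effective depreciation rate is n + g + δ = 0.01 + 0.012 + 0.053 = 0.075.
At the golden rule the marginal product of capital equals n+g+δ: 0.32·k^(0.32−1) = 0.075. Solving, k_gold = (0.32/0.075)^(1/0.68) ≈ 8.4450.

k_gold ≈ 8.4450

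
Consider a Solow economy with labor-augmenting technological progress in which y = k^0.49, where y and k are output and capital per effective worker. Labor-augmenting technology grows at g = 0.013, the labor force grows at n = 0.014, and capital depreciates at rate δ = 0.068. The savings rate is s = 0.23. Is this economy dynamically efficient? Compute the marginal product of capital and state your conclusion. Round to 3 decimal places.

dynamically efficient; MPK ≈ 0.202

The effective depreciation rate is n + g + δ = 0.014 + 0.013 + 0.068 = 0.095.
Steady-state k*: s·k^0.49 = 0.095·k gives k* = (0.23/0.095)^(1/0.51) ≈ 5.6617.
MPK = 0.49·5.6617^(-0.51) ≈ 0.2024.
MPK > n+g+δ = 0.095, so the economy is dynamically efficient (under-saving).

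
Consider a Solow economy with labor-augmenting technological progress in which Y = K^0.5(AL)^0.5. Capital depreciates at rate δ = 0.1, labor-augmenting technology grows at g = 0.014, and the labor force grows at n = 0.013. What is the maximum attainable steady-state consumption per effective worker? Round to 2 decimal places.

Break-even investment rate: n + g + δ = 0.013 + 0.014 + 0.1 = 0.127.
Maximizing c = f(k) − (n+g+δ)·k gives f'(k) = n+g+δ, i.e. 0.5·k^(0.5−1) = 0.127, so k_gold = (0.5/0.127)^(1/0.5) ≈ 15.5000.
y_gold = 15.5000^0.5 ≈ 3.9370.
c_gold = y_gold − (n+g+δ)·k_gold = 3.9370 − 0.127·15.5000 ≈ 1.9685.

c_gold ≈ 1.97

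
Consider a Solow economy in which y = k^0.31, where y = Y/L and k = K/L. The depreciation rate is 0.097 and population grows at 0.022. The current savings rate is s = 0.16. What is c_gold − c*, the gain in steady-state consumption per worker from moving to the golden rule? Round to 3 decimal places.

Capital per worker breaks even when investment replaces (n + δ)·k; here n + δ = 0.119.
Current steady state (s = 0.16): k* = (0.16/0.119)^(1/0.69) ≈ 1.5358, y* = 1.5358^0.31 ≈ 1.1423, c* = (1−0.16)·1.1423 ≈ 0.9595.
Golden rule sets MPK = n+δ: 0.31·k^(0.31−1) = 0.119, so k_gold = (0.31/0.119)^(1/0.69) ≈ 4.0053.
y_gold = 4.0053^0.31 ≈ 1.5375, c_gold = y_gold − 0.119·k_gold ≈ 1.0609.
Gain: Δc = 1.0609 − 0.9595 ≈ 0.1014.

Δc ≈ 0.101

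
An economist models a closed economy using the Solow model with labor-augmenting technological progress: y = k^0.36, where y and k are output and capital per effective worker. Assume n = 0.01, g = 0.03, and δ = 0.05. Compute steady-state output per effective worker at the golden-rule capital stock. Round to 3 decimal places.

Break-even investment rate: n + g + δ = 0.01 + 0.03 + 0.05 = 0.09.
Setting f'(k) = n+g+δ gives 0.36·k^(0.36−1) = 0.09, hence k_gold = (0.36/0.09)^(1/0.64) ≈ 8.7241.
Output: y_gold = k_gold^0.36 = 8.7241^0.36 ≈ 2.1810.

y_gold ≈ 2.181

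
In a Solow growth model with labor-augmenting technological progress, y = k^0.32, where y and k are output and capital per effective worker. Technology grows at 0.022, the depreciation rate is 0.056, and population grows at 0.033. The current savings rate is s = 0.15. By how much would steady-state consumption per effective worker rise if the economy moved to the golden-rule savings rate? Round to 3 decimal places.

Δc ≈ 0.140

n + g + δ = 0.033 + 0.022 + 0.056 = 0.111.
Current steady state (s = 0.15): k* = (0.15/0.111)^(1/0.68) ≈ 1.5571, y* = 1.5571^0.32 ≈ 1.1522, c* = (1−0.15)·1.1522 ≈ 0.9794.
Setting f'(k) = n+g+δ gives 0.32·k^(0.32−1) = 0.111, hence k_gold = (0.32/0.111)^(1/0.68) ≈ 4.7448.
y_gold = 4.7448^0.32 ≈ 1.6458, c_gold = y_gold − 0.111·k_gold ≈ 1.1192.
Gain: Δc = 1.1192 − 0.9794 ≈ 0.1398.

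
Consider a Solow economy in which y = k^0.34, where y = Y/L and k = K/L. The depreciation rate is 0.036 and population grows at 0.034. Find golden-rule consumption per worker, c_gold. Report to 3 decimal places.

Break-even investment rate: n + δ = 0.034 + 0.036 = 0.07.
Setting f'(k) = n+δ gives 0.34·k^(0.34−1) = 0.07, hence k_gold = (0.34/0.07)^(1/0.66) ≈ 10.9641.
y_gold = 10.9641^0.34 ≈ 2.2573.
c_gold = y_gold − (n+δ)·k_gold = 2.2573 − 0.07·10.9641 ≈ 1.4898.

c_gold ≈ 1.490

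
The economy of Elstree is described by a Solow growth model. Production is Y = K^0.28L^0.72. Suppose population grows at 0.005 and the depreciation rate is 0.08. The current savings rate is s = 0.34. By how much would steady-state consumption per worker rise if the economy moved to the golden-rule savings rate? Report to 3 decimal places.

n + δ = 0.005 + 0.08 = 0.085.
Current steady state (s = 0.34): k* = (0.34/0.085)^(1/0.72) ≈ 6.8580, y* = 6.8580^0.28 ≈ 1.7145, c* = (1−0.34)·1.7145 ≈ 1.1316.
Maximizing c = f(k) − (n+δ)·k gives f'(k) = n+δ, i.e. 0.28·k^(0.28−1) = 0.085, so k_gold = (0.28/0.085)^(1/0.72) ≈ 5.2370.
y_gold = 5.2370^0.28 ≈ 1.5898, c_gold = y_gold − 0.085·k_gold ≈ 1.1447.
Gain: Δc = 1.1447 − 1.1316 ≈ 0.0131.

Δc ≈ 0.013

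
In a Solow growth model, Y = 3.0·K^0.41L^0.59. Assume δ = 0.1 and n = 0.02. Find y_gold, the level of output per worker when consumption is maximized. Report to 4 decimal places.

The effective depreciation rate is n + δ = 0.02 + 0.1 = 0.12.
Maximizing c = f(k) − (n+δ)·k gives f'(k) = n+δ, i.e. 0.41·3.0·k^(0.41−1) = 0.12, so k_gold = (0.41·3.0/0.12)^(1/0.59) ≈ 51.6525.
Output: y_gold = 3.0·k_gold^0.41 = 3.0·51.6525^0.41 ≈ 15.1178.

y_gold ≈ 15.1178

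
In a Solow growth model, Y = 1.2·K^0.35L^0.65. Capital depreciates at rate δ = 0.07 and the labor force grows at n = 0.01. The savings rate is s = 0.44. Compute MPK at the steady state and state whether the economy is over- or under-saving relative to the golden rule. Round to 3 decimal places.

Capital per worker breaks even when investment replaces (n + δ)·k; here n + δ = 0.08.
Steady-state k*: s·A·k^0.35 = 0.08·k gives k* = (0.44·1.2/0.08)^(1/0.65) ≈ 18.2321.
MPK = 0.35·1.2·18.2321^(-0.65) ≈ 0.0636.
MPK < n+δ = 0.08, so the economy is dynamically inefficient (over-saving).

over-saving; MPK ≈ 0.064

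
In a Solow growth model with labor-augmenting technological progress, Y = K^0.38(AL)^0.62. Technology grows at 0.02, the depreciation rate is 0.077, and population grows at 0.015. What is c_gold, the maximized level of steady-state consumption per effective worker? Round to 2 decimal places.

n + g + δ = 0.015 + 0.02 + 0.077 = 0.112.
Golden rule sets MPK = n+g+δ: 0.38·k^(0.38−1) = 0.112, so k_gold = (0.38/0.112)^(1/0.62) ≈ 7.1738.
y_gold = 7.1738^0.38 ≈ 2.1144.
c_gold = y_gold − (n+g+δ)·k_gold = 2.1144 − 0.112·7.1738 ≈ 1.3109.

c_gold ≈ 1.31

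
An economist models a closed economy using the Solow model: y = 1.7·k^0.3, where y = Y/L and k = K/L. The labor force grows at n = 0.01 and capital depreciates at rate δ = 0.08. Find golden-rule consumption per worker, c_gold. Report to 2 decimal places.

c_gold ≈ 2.50

n + δ = 0.01 + 0.08 = 0.09.
At the golden rule the marginal product of capital equals n+δ: 0.3·1.7·k^(0.3−1) = 0.09. Solving, k_gold = (0.3·1.7/0.09)^(1/0.7) ≈ 11.9174.
y_gold = 1.7·11.9174^0.3 ≈ 3.5752.
c_gold = y_gold − (n+δ)·k_gold = 3.5752 − 0.09·11.9174 ≈ 2.5027.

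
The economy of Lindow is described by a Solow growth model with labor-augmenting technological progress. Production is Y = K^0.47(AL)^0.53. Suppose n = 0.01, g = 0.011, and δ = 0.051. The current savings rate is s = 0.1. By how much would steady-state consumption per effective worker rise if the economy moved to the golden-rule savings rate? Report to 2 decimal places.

Δc ≈ 1.59

Break-even investment rate: n + g + δ = 0.01 + 0.011 + 0.051 = 0.072.
Current steady state (s = 0.1): k* = (0.1/0.072)^(1/0.53) ≈ 1.8586, y* = 1.8586^0.47 ≈ 1.3382, c* = (1−0.1)·1.3382 ≈ 1.2044.
Maximizing c = f(k) − (n+g+δ)·k gives f'(k) = n+g+δ, i.e. 0.47·k^(0.47−1) = 0.072, so k_gold = (0.47/0.072)^(1/0.53) ≈ 34.4582.
y_gold = 34.4582^0.47 ≈ 5.2787, c_gold = y_gold − 0.072·k_gold ≈ 2.7977.
Gain: Δc = 2.7977 − 1.2044 ≈ 1.5933.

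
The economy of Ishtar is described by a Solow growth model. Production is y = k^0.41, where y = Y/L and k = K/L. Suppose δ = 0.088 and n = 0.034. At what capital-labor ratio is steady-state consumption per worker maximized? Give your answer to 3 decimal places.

k_gold ≈ 7.803

n + δ = 0.034 + 0.088 = 0.122.
Setting f'(k) = n+δ gives 0.41·k^(0.41−1) = 0.122, hence k_gold = (0.41/0.122)^(1/0.59) ≈ 7.8027.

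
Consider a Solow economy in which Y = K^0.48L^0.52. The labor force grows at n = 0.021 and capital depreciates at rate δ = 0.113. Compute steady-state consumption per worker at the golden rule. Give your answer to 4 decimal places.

Break-even investment rate: n + δ = 0.021 + 0.113 = 0.134.
Setting f'(k) = n+δ gives 0.48·k^(0.48−1) = 0.134, hence k_gold = (0.48/0.134)^(1/0.52) ≈ 11.6318.
y_gold = 11.6318^0.48 ≈ 3.2472.
c_gold = y_gold − (n+δ)·k_gold = 3.2472 − 0.134·11.6318 ≈ 1.6885.

c_gold ≈ 1.6885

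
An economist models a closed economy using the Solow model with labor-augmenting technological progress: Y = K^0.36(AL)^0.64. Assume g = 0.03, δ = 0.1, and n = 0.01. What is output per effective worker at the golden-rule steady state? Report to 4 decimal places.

y_gold ≈ 1.7011

Break-even investment rate: n + g + δ = 0.01 + 0.03 + 0.1 = 0.14.
Setting f'(k) = n+g+δ gives 0.36·k^(0.36−1) = 0.14, hence k_gold = (0.36/0.14)^(1/0.64) ≈ 4.3742.
Output: y_gold = k_gold^0.36 = 4.3742^0.36 ≈ 1.7011.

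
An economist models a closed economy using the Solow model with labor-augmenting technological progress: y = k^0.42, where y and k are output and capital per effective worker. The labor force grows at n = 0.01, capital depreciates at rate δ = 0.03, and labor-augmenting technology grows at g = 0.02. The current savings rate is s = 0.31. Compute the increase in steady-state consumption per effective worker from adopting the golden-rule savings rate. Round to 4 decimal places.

Capital per effective worker breaks even when investment replaces (n + g + δ)·k; here n + g + δ = 0.06.
Current steady state (s = 0.31): k* = (0.31/0.06)^(1/0.58) ≈ 16.9697, y* = 16.9697^0.42 ≈ 3.2845, c* = (1−0.31)·3.2845 ≈ 2.2663.
Setting f'(k) = n+g+δ gives 0.42·k^(0.42−1) = 0.06, hence k_gold = (0.42/0.06)^(1/0.58) ≈ 28.6461.
y_gold = 28.6461^0.42 ≈ 4.0923, c_gold = y_gold − 0.06·k_gold ≈ 2.3735.
Gain: Δc = 2.3735 − 2.2663 ≈ 0.1073.

Δc ≈ 0.1073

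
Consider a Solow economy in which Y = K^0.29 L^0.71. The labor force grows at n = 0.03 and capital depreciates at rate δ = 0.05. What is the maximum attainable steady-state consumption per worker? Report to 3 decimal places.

n + δ = 0.03 + 0.05 = 0.08.
Setting f'(k) = n+δ gives 0.29·k^(0.29−1) = 0.08, hence k_gold = (0.29/0.08)^(1/0.71) ≈ 6.1342.
y_gold = 6.1342^0.29 ≈ 1.6922.
c_gold = y_gold − (n+δ)·k_gold = 1.6922 − 0.08·6.1342 ≈ 1.2015.

c_gold ≈ 1.201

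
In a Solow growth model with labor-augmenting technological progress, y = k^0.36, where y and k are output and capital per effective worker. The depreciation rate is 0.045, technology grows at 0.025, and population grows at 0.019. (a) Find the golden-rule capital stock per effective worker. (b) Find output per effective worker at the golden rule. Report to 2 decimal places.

(a) k_gold ≈ 8.88; (b) y_gold ≈ 2.19

The effective depreciation rate is n + g + δ = 0.019 + 0.025 + 0.045 = 0.089.
At the golden rule the marginal product of capital equals n+g+δ: 0.36·k^(0.36−1) = 0.089. Solving, k_gold = (0.36/0.089)^(1/0.64) ≈ 8.8777.
y_gold = 8.8777^0.36 ≈ 2.1948.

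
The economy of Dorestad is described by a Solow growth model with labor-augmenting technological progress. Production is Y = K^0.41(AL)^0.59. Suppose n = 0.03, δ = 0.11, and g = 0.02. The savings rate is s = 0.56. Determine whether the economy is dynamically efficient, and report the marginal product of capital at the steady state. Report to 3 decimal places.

n + g + δ = 0.03 + 0.02 + 0.11 = 0.16.
Steady-state k*: s·k^0.41 = 0.16·k gives k* = (0.56/0.16)^(1/0.59) ≈ 8.3589.
MPK = 0.41·8.3589^(-0.59) ≈ 0.1171.
MPK < n+g+δ = 0.16, so the economy is dynamically inefficient (over-saving).

dynamically inefficient; MPK ≈ 0.117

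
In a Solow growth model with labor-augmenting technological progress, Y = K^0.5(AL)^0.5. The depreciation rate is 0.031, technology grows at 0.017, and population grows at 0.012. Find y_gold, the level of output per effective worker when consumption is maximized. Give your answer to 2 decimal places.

The effective depreciation rate is n + g + δ = 0.012 + 0.017 + 0.031 = 0.06.
Setting f'(k) = n+g+δ gives 0.5·k^(0.5−1) = 0.06, hence k_gold = (0.5/0.06)^(1/0.5) ≈ 69.4444.
Output: y_gold = k_gold^0.5 = 69.4444^0.5 ≈ 8.3333.

y_gold ≈ 8.33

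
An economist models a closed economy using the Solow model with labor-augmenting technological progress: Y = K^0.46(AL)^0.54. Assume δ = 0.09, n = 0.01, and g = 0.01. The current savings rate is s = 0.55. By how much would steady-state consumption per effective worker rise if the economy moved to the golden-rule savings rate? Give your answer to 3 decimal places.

Δc ≈ 0.054

Break-even investment rate: n + g + δ = 0.01 + 0.01 + 0.09 = 0.11.
Current steady state (s = 0.55): k* = (0.55/0.11)^(1/0.54) ≈ 19.6965, y* = 19.6965^0.46 ≈ 3.9393, c* = (1−0.55)·3.9393 ≈ 1.7727.
Golden rule sets MPK = n+g+δ: 0.46·k^(0.46−1) = 0.11, so k_gold = (0.46/0.11)^(1/0.54) ≈ 14.1474.
y_gold = 14.1474^0.46 ≈ 3.3831, c_gold = y_gold − 0.11·k_gold ≈ 1.8269.
Gain: Δc = 1.8269 − 1.7727 ≈ 0.0542.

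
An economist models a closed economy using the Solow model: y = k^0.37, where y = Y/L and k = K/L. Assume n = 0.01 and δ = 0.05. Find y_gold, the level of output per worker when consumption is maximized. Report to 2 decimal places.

y_gold ≈ 2.91

n + δ = 0.01 + 0.05 = 0.06.
Golden rule sets MPK = n+δ: 0.37·k^(0.37−1) = 0.06, so k_gold = (0.37/0.06)^(1/0.63) ≈ 17.9493.
Output: y_gold = k_gold^0.37 = 17.9493^0.37 ≈ 2.9107.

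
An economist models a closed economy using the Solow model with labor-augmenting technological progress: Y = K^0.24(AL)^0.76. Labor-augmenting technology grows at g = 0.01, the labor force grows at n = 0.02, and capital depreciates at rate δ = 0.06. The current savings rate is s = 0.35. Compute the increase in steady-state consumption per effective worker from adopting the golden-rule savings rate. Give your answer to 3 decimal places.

Capital per effective worker breaks even when investment replaces (n + g + δ)·k; here n + g + δ = 0.09.
Current steady state (s = 0.35): k* = (0.35/0.09)^(1/0.76) ≈ 5.9715, y* = 5.9715^0.24 ≈ 1.5355, c* = (1−0.35)·1.5355 ≈ 0.9981.
Maximizing c = f(k) − (n+g+δ)·k gives f'(k) = n+g+δ, i.e. 0.24·k^(0.24−1) = 0.09, so k_gold = (0.24/0.09)^(1/0.76) ≈ 3.6348.
y_gold = 3.6348^0.24 ≈ 1.3631, c_gold = y_gold − 0.09·k_gold ≈ 1.0359.
Gain: Δc = 1.0359 − 0.9981 ≈ 0.0378.

Δc ≈ 0.038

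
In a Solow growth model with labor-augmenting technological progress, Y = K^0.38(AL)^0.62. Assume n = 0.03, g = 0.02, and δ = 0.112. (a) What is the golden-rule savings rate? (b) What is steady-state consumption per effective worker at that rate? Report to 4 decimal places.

Break-even investment rate: n + g + δ = 0.03 + 0.02 + 0.112 = 0.162.
For Cobb-Douglas, s_gold equals capital's share: s_gold = 0.38.
Setting f'(k) = n+g+δ gives 0.38·k^(0.38−1) = 0.162, hence k_gold = (0.38/0.162)^(1/0.62) ≈ 3.9556.
y_gold = 3.9556^0.38 ≈ 1.6863; c_gold = (1−0.38)·y_gold ≈ 1.0455.

(a) s_gold = 0.3800; (b) c_gold ≈ 1.0455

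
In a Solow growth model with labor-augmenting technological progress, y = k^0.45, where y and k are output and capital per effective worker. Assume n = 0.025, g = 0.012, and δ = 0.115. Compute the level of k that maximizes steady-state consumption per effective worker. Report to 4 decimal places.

k_gold ≈ 7.1951

Capital per effective worker breaks even when investment replaces (n + g + δ)·k; here n + g + δ = 0.152.
At the golden rule the marginal product of capital equals n+g+δ: 0.45·k^(0.45−1) = 0.152. Solving, k_gold = (0.45/0.152)^(1/0.55) ≈ 7.1951.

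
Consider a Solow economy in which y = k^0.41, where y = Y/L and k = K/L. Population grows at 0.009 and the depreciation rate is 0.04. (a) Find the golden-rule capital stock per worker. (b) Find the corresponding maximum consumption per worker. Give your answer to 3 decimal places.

Break-even investment rate: n + δ = 0.009 + 0.04 = 0.049.
At the golden rule the marginal product of capital equals n+δ: 0.41·k^(0.41−1) = 0.049. Solving, k_gold = (0.41/0.049)^(1/0.59) ≈ 36.6191.
y_gold = 36.6191^0.41 ≈ 4.3764; c_gold = y_gold − 0.049·k_gold ≈ 2.5821.

(a) k_gold ≈ 36.619; (b) c_gold ≈ 2.582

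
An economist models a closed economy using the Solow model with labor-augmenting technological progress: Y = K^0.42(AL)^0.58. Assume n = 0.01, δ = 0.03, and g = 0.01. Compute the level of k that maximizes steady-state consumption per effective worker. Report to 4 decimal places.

Capital per effective worker breaks even when investment replaces (n + g + δ)·k; here n + g + δ = 0.05.
Golden rule sets MPK = n+g+δ: 0.42·k^(0.42−1) = 0.05, so k_gold = (0.42/0.05)^(1/0.58) ≈ 39.2270.

k_gold ≈ 39.2270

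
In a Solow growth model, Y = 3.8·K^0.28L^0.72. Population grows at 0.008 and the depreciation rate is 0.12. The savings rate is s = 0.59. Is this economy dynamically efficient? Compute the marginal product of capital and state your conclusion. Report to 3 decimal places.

dynamically inefficient; MPK ≈ 0.061

n + δ = 0.008 + 0.12 = 0.128.
Steady-state k*: s·A·k^0.28 = 0.128·k gives k* = (0.59·3.8/0.128)^(1/0.72) ≈ 53.3310.
MPK = 0.28·3.8·53.3310^(-0.72) ≈ 0.0607.
MPK < n+δ = 0.128, so the economy is dynamically inefficient (over-saving).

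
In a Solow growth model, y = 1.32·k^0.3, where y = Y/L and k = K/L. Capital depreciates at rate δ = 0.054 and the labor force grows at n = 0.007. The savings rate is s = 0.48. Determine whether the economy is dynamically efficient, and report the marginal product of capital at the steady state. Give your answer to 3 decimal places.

Break-even investment rate: n + δ = 0.007 + 0.054 = 0.061.
Steady-state k*: s·A·k^0.3 = 0.061·k gives k* = (0.48·1.32/0.061)^(1/0.7) ≈ 28.3219.
MPK = 0.3·1.32·28.3219^(-0.7) ≈ 0.0381.
MPK < n+δ = 0.061, so the economy is dynamically inefficient (over-saving).

dynamically inefficient; MPK ≈ 0.038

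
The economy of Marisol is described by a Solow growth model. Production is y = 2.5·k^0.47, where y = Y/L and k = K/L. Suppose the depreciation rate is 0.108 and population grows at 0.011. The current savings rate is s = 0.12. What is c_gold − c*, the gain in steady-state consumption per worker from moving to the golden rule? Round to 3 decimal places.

The effective depreciation rate is n + δ = 0.011 + 0.108 = 0.119.
Current steady state (s = 0.12): k* = (0.12·2.5/0.119)^(1/0.53) ≈ 5.7238, y* = 2.5·5.7238^0.47 ≈ 5.6761, c* = (1−0.12)·5.6761 ≈ 4.9950.
Maximizing c = f(k) − (n+δ)·k gives f'(k) = n+δ, i.e. 0.47·2.5·k^(0.47−1) = 0.119, so k_gold = (0.47·2.5/0.119)^(1/0.53) ≈ 75.2312.
y_gold = 2.5·75.2312^0.47 ≈ 19.0479, c_gold = y_gold − 0.119·k_gold ≈ 10.0954.
Gain: Δc = 10.0954 − 4.9950 ≈ 5.1004.

Δc ≈ 5.100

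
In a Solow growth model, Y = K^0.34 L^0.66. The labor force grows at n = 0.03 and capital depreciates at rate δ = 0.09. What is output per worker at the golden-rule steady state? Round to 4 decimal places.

y_gold ≈ 1.7100

Break-even investment rate: n + δ = 0.03 + 0.09 = 0.12.
At the golden rule the marginal product of capital equals n+δ: 0.34·k^(0.34−1) = 0.12. Solving, k_gold = (0.34/0.12)^(1/0.66) ≈ 4.8451.
Output: y_gold = k_gold^0.34 = 4.8451^0.34 ≈ 1.7100.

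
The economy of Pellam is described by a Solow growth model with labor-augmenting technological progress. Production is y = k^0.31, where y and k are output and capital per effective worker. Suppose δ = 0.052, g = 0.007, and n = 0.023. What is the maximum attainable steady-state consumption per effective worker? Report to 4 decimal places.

c_gold ≈ 1.2541

Capital per effective worker breaks even when investment replaces (n + g + δ)·k; here n + g + δ = 0.082.
Setting f'(k) = n+g+δ gives 0.31·k^(0.31−1) = 0.082, hence k_gold = (0.31/0.082)^(1/0.69) ≈ 6.8711.
y_gold = 6.8711^0.31 ≈ 1.8175.
c_gold = y_gold − (n+g+δ)·k_gold = 1.8175 − 0.082·6.8711 ≈ 1.2541.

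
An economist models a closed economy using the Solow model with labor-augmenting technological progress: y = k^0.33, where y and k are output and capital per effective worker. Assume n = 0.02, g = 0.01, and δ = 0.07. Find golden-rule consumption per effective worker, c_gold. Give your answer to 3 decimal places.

n + g + δ = 0.02 + 0.01 + 0.07 = 0.1.
Maximizing c = f(k) − (n+g+δ)·k gives f'(k) = n+g+δ, i.e. 0.33·k^(0.33−1) = 0.1, so k_gold = (0.33/0.1)^(1/0.67) ≈ 5.9416.
y_gold = 5.9416^0.33 ≈ 1.8005.
c_gold = y_gold − (n+g+δ)·k_gold = 1.8005 − 0.1·5.9416 ≈ 1.2063.

c_gold ≈ 1.206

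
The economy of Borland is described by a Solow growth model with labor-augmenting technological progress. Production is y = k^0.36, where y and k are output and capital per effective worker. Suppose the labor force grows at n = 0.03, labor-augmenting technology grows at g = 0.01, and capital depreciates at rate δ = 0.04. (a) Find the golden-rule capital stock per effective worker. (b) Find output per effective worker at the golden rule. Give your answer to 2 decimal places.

(a) k_gold ≈ 10.49; (b) y_gold ≈ 2.33

Capital per effective worker breaks even when investment replaces (n + g + δ)·k; here n + g + δ = 0.08.
Setting f'(k) = n+g+δ gives 0.36·k^(0.36−1) = 0.08, hence k_gold = (0.36/0.08)^(1/0.64) ≈ 10.4868.
y_gold = 10.4868^0.36 ≈ 2.3304.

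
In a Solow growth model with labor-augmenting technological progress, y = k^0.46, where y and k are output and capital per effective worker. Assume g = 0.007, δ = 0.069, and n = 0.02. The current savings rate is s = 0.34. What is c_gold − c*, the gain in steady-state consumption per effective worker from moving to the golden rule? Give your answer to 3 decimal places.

Break-even investment rate: n + g + δ = 0.02 + 0.007 + 0.069 = 0.096.
Current steady state (s = 0.34): k* = (0.34/0.096)^(1/0.54) ≈ 10.4004, y* = 10.4004^0.46 ≈ 2.9366, c* = (1−0.34)·2.9366 ≈ 1.9382.
At the golden rule the marginal product of capital equals n+g+δ: 0.46·k^(0.46−1) = 0.096. Solving, k_gold = (0.46/0.096)^(1/0.54) ≈ 18.2037.
y_gold = 18.2037^0.46 ≈ 3.7990, c_gold = y_gold − 0.096·k_gold ≈ 2.0515.
Gain: Δc = 2.0515 − 1.9382 ≈ 0.1133.

Δc ≈ 0.113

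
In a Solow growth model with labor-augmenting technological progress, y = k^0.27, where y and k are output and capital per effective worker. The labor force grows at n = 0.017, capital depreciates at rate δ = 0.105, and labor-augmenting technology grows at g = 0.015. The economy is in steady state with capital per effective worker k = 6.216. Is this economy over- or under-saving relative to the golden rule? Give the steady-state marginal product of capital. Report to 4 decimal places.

over-saving; MPK ≈ 0.0711

The effective depreciation rate is n + g + δ = 0.017 + 0.015 + 0.105 = 0.137.
MPK = 0.27·k^(0.27−1) = 0.27·6.216^(-0.73) ≈ 0.0711.
MPK < 0.137, so the economy is dynamically inefficient (over-saving).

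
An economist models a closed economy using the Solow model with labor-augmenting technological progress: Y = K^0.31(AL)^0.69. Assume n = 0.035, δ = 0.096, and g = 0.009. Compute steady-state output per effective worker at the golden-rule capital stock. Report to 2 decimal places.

Capital per effective worker breaks even when investment replaces (n + g + δ)·k; here n + g + δ = 0.14.
Golden rule sets MPK = n+g+δ: 0.31·k^(0.31−1) = 0.14, so k_gold = (0.31/0.14)^(1/0.69) ≈ 3.1647.
Output: y_gold = k_gold^0.31 = 3.1647^0.31 ≈ 1.4292.

y_gold ≈ 1.43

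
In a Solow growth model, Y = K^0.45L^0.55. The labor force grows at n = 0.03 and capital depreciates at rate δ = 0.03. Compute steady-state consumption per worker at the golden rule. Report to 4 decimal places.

c_gold ≈ 2.8597

The effective depreciation rate is n + δ = 0.03 + 0.03 = 0.06.
Maximizing c = f(k) − (n+δ)·k gives f'(k) = n+δ, i.e. 0.45·k^(0.45−1) = 0.06, so k_gold = (0.45/0.06)^(1/0.55) ≈ 38.9960.
y_gold = 38.9960^0.45 ≈ 5.1995.
c_gold = y_gold − (n+δ)·k_gold = 5.1995 − 0.06·38.9960 ≈ 2.8597.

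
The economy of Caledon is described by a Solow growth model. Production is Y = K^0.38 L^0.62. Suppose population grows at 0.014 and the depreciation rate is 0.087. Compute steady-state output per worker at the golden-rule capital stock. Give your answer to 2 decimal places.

y_gold ≈ 2.25

Capital per worker breaks even when investment replaces (n + δ)·k; here n + δ = 0.101.
At the golden rule the marginal product of capital equals n+δ: 0.38·k^(0.38−1) = 0.101. Solving, k_gold = (0.38/0.101)^(1/0.62) ≈ 8.4755.
Output: y_gold = k_gold^0.38 = 8.4755^0.38 ≈ 2.2527.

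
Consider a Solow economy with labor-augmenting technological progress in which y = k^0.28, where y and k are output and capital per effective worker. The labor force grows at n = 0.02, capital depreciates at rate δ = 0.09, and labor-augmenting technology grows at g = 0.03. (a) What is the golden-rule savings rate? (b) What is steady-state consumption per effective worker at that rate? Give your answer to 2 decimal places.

(a) s_gold = 0.28; (b) c_gold ≈ 0.94

n + g + δ = 0.02 + 0.03 + 0.09 = 0.14.
For Cobb-Douglas, s_gold equals capital's share: s_gold = 0.28.
At the golden rule the marginal product of capital equals n+g+δ: 0.28·k^(0.28−1) = 0.14. Solving, k_gold = (0.28/0.14)^(1/0.72) ≈ 2.6188.
y_gold = 2.6188^0.28 ≈ 1.3094; c_gold = (1−0.28)·y_gold ≈ 0.9428.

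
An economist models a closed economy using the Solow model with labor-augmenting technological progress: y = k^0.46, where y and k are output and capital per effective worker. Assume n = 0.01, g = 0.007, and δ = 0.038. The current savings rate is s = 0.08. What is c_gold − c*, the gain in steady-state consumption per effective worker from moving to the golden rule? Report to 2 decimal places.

Capital per effective worker breaks even when investment replaces (n + g + δ)·k; here n + g + δ = 0.055.
Current steady state (s = 0.08): k* = (0.08/0.055)^(1/0.54) ≈ 2.0015, y* = 2.0015^0.46 ≈ 1.3760, c* = (1−0.08)·1.3760 ≈ 1.2659.
Maximizing c = f(k) − (n+g+δ)·k gives f'(k) = n+g+δ, i.e. 0.46·k^(0.46−1) = 0.055, so k_gold = (0.46/0.055)^(1/0.54) ≈ 51.0669.
y_gold = 51.0669^0.46 ≈ 6.1058, c_gold = y_gold − 0.055·k_gold ≈ 3.2971.
Gain: Δc = 3.2971 − 1.2659 ≈ 2.0312.

Δc ≈ 2.03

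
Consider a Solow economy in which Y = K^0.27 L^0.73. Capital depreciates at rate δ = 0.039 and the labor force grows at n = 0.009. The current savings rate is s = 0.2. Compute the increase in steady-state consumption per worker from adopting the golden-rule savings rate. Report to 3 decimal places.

Δc ≈ 0.027

The effective depreciation rate is n + δ = 0.009 + 0.039 = 0.048.
Current steady state (s = 0.2): k* = (0.2/0.048)^(1/0.73) ≈ 7.0636, y* = 7.0636^0.27 ≈ 1.6953, c* = (1−0.2)·1.6953 ≈ 1.3562.
At the golden rule the marginal product of capital equals n+δ: 0.27·k^(0.27−1) = 0.048. Solving, k_gold = (0.27/0.048)^(1/0.73) ≈ 10.6553.
y_gold = 10.6553^0.27 ≈ 1.8943, c_gold = y_gold − 0.048·k_gold ≈ 1.3828.
Gain: Δc = 1.3828 − 1.3562 ≈ 0.0266.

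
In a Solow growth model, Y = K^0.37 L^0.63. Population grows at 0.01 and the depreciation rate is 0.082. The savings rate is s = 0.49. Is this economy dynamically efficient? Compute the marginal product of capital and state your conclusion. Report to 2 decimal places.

Capital per worker breaks even when investment replaces (n + δ)·k; here n + δ = 0.092.
Steady-state k*: s·k^0.37 = 0.092·k gives k* = (0.49/0.092)^(1/0.63) ≈ 14.2242.
MPK = 0.37·14.2242^(-0.63) ≈ 0.0695.
MPK < n+δ = 0.092, so the economy is dynamically inefficient (over-saving).

dynamically inefficient; MPK ≈ 0.07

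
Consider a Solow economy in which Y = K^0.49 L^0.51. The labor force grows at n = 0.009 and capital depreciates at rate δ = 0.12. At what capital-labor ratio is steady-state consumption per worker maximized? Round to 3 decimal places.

The effective depreciation rate is n + δ = 0.009 + 0.12 = 0.129.
Golden rule sets MPK = n+δ: 0.49·k^(0.49−1) = 0.129, so k_gold = (0.49/0.129)^(1/0.51) ≈ 13.6925.

k_gold ≈ 13.693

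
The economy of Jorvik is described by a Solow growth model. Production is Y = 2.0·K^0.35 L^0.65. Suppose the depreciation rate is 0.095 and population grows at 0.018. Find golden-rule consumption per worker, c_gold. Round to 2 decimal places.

c_gold ≈ 3.47

The effective depreciation rate is n + δ = 0.018 + 0.095 = 0.113.
At the golden rule the marginal product of capital equals n+δ: 0.35·2.0·k^(0.35−1) = 0.113. Solving, k_gold = (0.35·2.0/0.113)^(1/0.65) ≈ 16.5383.
y_gold = 2.0·16.5383^0.35 ≈ 5.3395.
c_gold = y_gold − (n+δ)·k_gold = 5.3395 − 0.113·16.5383 ≈ 3.4707.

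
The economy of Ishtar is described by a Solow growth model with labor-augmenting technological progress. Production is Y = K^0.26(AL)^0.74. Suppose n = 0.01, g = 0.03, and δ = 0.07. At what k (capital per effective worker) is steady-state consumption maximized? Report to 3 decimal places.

n + g + δ = 0.01 + 0.03 + 0.07 = 0.11.
At the golden rule the marginal product of capital equals n+g+δ: 0.26·k^(0.26−1) = 0.11. Solving, k_gold = (0.26/0.11)^(1/0.74) ≈ 3.1977.

k_gold ≈ 3.198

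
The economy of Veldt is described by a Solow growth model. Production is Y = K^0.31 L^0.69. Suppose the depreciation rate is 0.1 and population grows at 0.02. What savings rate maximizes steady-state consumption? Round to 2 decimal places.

s_gold = 0.31

n + δ = 0.02 + 0.1 = 0.12.
At the golden rule MPK = n+δ, and in any Cobb-Douglas steady state s = (n+δ)·k/y = MPK·k/y = capital's share 0.31.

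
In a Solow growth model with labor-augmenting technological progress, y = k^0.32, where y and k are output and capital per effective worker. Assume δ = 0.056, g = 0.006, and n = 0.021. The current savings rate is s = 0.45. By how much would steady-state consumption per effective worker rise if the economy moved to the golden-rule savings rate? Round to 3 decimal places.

n + g + δ = 0.021 + 0.006 + 0.056 = 0.083.
Current steady state (s = 0.45): k* = (0.45/0.083)^(1/0.68) ≈ 12.0118, y* = 12.0118^0.32 ≈ 2.2155, c* = (1−0.45)·2.2155 ≈ 1.2185.
Maximizing c = f(k) − (n+g+δ)·k gives f'(k) = n+g+δ, i.e. 0.32·k^(0.32−1) = 0.083, so k_gold = (0.32/0.083)^(1/0.68) ≈ 7.2756.
y_gold = 7.2756^0.32 ≈ 1.8871, c_gold = y_gold − 0.083·k_gold ≈ 1.2832.
Gain: Δc = 1.2832 − 1.2185 ≈ 0.0647.

Δc ≈ 0.065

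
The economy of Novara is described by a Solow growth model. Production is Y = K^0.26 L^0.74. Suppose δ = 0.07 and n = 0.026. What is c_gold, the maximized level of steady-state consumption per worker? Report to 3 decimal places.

n + δ = 0.026 + 0.07 = 0.096.
At the golden rule the marginal product of capital equals n+δ: 0.26·k^(0.26−1) = 0.096. Solving, k_gold = (0.26/0.096)^(1/0.74) ≈ 3.8436.
y_gold = 3.8436^0.26 ≈ 1.4192.
c_gold = y_gold − (n+δ)·k_gold = 1.4192 − 0.096·3.8436 ≈ 1.0502.

c_gold ≈ 1.050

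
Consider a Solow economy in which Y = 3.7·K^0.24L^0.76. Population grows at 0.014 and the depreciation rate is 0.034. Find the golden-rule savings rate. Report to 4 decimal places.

Capital per worker breaks even when investment replaces (n + δ)·k; here n + δ = 0.048.
At the golden rule MPK = n+δ, and in any Cobb-Douglas steady state s = (n+δ)·k/y = MPK·k/y = capital's share 0.24.

s_gold = 0.2400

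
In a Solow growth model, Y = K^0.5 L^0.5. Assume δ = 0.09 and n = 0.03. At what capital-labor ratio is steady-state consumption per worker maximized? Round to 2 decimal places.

The effective depreciation rate is n + δ = 0.03 + 0.09 = 0.12.
Golden rule sets MPK = n+δ: 0.5·k^(0.5−1) = 0.12, so k_gold = (0.5/0.12)^(1/0.5) ≈ 17.3611.

k_gold ≈ 17.36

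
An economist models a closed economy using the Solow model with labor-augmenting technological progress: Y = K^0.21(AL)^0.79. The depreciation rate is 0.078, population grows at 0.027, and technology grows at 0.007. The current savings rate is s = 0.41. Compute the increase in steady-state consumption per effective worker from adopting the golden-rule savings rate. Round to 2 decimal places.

Δc ≈ 0.10

Break-even investment rate: n + g + δ = 0.027 + 0.007 + 0.078 = 0.112.
Current steady state (s = 0.41): k* = (0.41/0.112)^(1/0.79) ≈ 5.1686, y* = 5.1686^0.21 ≈ 1.4119, c* = (1−0.41)·1.4119 ≈ 0.8330.
At the golden rule the marginal product of capital equals n+g+δ: 0.21·k^(0.21−1) = 0.112. Solving, k_gold = (0.21/0.112)^(1/0.79) ≈ 2.2160.
y_gold = 2.2160^0.21 ≈ 1.1819, c_gold = y_gold − 0.112·k_gold ≈ 0.9337.
Gain: Δc = 0.9337 − 0.8330 ≈ 0.1006.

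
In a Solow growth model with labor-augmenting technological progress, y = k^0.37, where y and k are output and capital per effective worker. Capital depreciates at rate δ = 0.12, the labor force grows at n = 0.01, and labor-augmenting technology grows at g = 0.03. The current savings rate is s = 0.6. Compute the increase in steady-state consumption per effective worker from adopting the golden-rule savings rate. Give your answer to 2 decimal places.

Break-even investment rate: n + g + δ = 0.01 + 0.03 + 0.12 = 0.16.
Current steady state (s = 0.6): k* = (0.6/0.16)^(1/0.63) ≈ 8.1501, y* = 8.1501^0.37 ≈ 2.1733, c* = (1−0.6)·2.1733 ≈ 0.8693.
Golden rule sets MPK = n+g+δ: 0.37·k^(0.37−1) = 0.16, so k_gold = (0.37/0.16)^(1/0.63) ≈ 3.7836.
y_gold = 3.7836^0.37 ≈ 1.6362, c_gold = y_gold − 0.16·k_gold ≈ 1.0308.
Gain: Δc = 1.0308 − 0.8693 ≈ 0.1614.

Δc ≈ 0.16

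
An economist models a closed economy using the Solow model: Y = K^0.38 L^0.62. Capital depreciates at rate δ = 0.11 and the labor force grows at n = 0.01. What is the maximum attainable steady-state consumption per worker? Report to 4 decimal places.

c_gold ≈ 1.2566

Capital per worker breaks even when investment replaces (n + δ)·k; here n + δ = 0.12.
Maximizing c = f(k) − (n+δ)·k gives f'(k) = n+δ, i.e. 0.38·k^(0.38−1) = 0.12, so k_gold = (0.38/0.12)^(1/0.62) ≈ 6.4183.
y_gold = 6.4183^0.38 ≈ 2.0268.
c_gold = y_gold − (n+δ)·k_gold = 2.0268 − 0.12·6.4183 ≈ 1.2566.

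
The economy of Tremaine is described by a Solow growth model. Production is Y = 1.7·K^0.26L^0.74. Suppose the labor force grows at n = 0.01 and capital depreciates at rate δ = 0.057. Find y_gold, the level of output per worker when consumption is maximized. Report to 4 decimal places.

Break-even investment rate: n + δ = 0.01 + 0.057 = 0.067.
Setting f'(k) = n+δ gives 0.26·1.7·k^(0.26−1) = 0.067, hence k_gold = (0.26·1.7/0.067)^(1/0.74) ≈ 12.8005.
Output: y_gold = 1.7·k_gold^0.26 = 1.7·12.8005^0.26 ≈ 3.2986.

y_gold ≈ 3.2986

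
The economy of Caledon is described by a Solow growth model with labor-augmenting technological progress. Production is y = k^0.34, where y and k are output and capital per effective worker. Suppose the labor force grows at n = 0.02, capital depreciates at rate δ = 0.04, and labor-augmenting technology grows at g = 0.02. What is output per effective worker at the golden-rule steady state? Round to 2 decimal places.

Break-even investment rate: n + g + δ = 0.02 + 0.02 + 0.04 = 0.08.
Maximizing c = f(k) − (n+g+δ)·k gives f'(k) = n+g+δ, i.e. 0.34·k^(0.34−1) = 0.08, so k_gold = (0.34/0.08)^(1/0.66) ≈ 8.9558.
Output: y_gold = k_gold^0.34 = 8.9558^0.34 ≈ 2.1072.

y_gold ≈ 2.11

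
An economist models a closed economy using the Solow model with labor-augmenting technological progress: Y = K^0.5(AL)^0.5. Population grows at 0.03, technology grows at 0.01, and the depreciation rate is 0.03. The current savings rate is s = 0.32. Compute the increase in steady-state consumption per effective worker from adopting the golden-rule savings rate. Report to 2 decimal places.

Break-even investment rate: n + g + δ = 0.03 + 0.01 + 0.03 = 0.07.
Current steady state (s = 0.32): k* = (0.32/0.07)^(1/0.5) ≈ 20.8980, y* = 20.8980^0.5 ≈ 4.5714, c* = (1−0.32)·4.5714 ≈ 3.1086.
Maximizing c = f(k) − (n+g+δ)·k gives f'(k) = n+g+δ, i.e. 0.5·k^(0.5−1) = 0.07, so k_gold = (0.5/0.07)^(1/0.5) ≈ 51.0204.
y_gold = 51.0204^0.5 ≈ 7.1429, c_gold = y_gold − 0.07·k_gold ≈ 3.5714.
Gain: Δc = 3.5714 − 3.1086 ≈ 0.4629.

Δc ≈ 0.46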